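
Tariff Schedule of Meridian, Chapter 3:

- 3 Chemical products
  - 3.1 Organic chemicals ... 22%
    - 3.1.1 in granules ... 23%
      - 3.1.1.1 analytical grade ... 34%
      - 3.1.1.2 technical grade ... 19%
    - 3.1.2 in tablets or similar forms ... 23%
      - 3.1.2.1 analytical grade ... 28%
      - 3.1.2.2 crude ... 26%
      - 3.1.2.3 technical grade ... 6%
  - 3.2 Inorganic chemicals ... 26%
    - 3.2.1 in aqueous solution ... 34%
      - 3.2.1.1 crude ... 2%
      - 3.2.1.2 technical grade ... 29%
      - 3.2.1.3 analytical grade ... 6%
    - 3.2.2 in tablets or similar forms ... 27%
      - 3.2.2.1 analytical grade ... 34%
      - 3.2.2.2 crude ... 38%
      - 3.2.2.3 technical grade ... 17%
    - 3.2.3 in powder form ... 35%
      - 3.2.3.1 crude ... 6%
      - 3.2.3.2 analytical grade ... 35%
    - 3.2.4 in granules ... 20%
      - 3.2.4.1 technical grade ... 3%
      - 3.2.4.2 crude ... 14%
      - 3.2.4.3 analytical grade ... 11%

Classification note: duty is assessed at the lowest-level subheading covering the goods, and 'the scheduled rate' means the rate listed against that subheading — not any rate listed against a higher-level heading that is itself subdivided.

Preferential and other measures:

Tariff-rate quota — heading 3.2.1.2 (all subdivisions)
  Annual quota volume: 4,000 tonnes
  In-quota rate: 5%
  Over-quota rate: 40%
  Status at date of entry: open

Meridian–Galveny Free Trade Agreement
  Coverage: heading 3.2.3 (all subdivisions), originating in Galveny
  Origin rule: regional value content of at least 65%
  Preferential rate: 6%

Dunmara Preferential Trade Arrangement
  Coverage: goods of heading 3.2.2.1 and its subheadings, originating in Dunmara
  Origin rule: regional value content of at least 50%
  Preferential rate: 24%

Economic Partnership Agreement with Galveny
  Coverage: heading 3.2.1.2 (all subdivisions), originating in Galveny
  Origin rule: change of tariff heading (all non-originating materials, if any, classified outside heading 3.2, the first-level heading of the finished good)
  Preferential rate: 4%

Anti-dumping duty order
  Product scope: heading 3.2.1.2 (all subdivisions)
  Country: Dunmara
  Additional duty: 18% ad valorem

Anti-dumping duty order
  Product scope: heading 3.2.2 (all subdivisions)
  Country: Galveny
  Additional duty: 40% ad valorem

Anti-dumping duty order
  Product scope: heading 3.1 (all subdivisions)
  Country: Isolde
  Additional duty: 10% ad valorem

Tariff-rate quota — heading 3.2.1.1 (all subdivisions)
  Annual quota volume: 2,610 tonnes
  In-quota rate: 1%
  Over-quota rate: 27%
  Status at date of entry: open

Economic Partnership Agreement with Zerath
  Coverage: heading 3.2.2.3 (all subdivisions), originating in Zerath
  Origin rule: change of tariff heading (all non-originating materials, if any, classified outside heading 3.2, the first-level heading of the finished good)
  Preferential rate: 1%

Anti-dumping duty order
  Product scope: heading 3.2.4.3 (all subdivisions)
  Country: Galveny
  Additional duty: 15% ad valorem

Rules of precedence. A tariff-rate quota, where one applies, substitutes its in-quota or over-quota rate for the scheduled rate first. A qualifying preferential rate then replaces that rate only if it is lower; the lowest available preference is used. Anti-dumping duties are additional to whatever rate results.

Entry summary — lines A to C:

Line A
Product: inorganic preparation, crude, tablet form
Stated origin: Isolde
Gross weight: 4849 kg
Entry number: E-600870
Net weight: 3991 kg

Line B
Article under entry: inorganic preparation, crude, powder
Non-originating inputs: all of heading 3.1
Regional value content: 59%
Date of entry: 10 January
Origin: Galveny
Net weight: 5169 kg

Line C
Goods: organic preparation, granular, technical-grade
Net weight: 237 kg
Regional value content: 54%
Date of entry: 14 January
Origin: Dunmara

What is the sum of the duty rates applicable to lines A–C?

63%

Line A: inorganic → 3.2; tablet form → 3.2.2; crude → 3.2.2.2. Scheduled 38%. No special measure applies. → 38%.
Line B: inorganic → 3.2; powder → 3.2.3; crude → 3.2.3.1. Scheduled 6%. Galveny agreement on 3.2.3: RVC < 65%; Galveny agreement on 3.2.1.2: 3.2.3.1 not covered. → 6%.
Line C: organic → 3.1; granular → 3.1.1; technical-grade → 3.1.1.2. Scheduled 19%. Dunmara agreement on 3.2.2.1: 3.1.1.2 not covered. → 19%.
Sum: 38% + 6% + 19% = 63%.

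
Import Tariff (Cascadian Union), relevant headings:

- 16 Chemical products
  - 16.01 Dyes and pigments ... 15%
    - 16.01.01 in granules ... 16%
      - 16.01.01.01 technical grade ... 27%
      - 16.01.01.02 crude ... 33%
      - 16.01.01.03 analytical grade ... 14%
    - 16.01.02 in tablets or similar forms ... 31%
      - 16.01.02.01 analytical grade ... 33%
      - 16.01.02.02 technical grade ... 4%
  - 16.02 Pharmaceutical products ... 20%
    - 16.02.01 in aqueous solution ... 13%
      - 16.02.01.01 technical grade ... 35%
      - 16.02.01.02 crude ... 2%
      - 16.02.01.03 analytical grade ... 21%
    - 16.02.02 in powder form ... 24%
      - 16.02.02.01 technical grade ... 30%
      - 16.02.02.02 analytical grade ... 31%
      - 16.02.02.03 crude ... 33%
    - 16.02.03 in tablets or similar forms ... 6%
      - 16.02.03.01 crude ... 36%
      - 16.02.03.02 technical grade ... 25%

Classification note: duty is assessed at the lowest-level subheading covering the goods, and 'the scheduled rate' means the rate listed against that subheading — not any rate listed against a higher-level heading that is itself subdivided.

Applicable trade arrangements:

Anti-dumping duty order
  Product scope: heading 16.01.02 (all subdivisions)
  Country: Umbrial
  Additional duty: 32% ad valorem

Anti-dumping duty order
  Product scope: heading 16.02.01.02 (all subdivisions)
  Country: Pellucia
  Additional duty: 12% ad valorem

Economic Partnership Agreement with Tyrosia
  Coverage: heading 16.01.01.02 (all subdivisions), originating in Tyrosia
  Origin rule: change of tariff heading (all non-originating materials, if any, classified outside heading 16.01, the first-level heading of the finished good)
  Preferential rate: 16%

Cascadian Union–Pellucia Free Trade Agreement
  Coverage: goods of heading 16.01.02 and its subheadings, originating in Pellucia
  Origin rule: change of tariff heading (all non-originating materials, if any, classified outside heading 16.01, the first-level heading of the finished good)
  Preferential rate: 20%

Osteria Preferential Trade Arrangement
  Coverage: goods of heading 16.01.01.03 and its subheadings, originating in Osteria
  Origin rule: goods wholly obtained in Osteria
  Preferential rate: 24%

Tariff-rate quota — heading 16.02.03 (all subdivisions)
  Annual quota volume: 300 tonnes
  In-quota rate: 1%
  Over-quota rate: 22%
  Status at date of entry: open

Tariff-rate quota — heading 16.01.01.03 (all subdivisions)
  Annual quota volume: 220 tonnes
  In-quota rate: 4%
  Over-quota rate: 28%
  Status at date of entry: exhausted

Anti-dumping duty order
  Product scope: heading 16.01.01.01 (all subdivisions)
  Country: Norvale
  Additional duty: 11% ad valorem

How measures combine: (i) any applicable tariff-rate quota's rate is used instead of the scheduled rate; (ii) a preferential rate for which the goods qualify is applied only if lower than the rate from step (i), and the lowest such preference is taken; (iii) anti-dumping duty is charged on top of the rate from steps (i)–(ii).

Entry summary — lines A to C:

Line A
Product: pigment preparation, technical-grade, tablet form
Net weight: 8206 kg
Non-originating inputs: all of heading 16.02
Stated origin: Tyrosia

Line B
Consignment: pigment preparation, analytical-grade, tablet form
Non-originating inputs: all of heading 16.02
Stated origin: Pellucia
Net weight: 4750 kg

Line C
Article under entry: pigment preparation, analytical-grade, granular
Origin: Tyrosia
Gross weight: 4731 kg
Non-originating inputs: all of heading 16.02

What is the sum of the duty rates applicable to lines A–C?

52%

Line A: pigment → 16.01; tablet form → 16.01.02; technical-grade → 16.01.02.02. Scheduled 4%. Tyrosia agreement on 16.01.01.02: 16.01.02.02 not covered. → 4%.
Line B: pigment → 16.01; tablet form → 16.01.02; analytical-grade → 16.01.02.01. Scheduled 33%. Pellucia agreement on 16.01.02: CTH met → 20% available; preferential 20%. → 20%.
Line C: pigment → 16.01; granular → 16.01.01; analytical-grade → 16.01.01.03. Scheduled 14%. quota on 16.01.01.03 exhausted → over-quota 28%; Tyrosia agreement on 16.01.01.02: 16.01.01.03 not covered. → 28%.
Sum: 4% + 20% + 28% = 52%.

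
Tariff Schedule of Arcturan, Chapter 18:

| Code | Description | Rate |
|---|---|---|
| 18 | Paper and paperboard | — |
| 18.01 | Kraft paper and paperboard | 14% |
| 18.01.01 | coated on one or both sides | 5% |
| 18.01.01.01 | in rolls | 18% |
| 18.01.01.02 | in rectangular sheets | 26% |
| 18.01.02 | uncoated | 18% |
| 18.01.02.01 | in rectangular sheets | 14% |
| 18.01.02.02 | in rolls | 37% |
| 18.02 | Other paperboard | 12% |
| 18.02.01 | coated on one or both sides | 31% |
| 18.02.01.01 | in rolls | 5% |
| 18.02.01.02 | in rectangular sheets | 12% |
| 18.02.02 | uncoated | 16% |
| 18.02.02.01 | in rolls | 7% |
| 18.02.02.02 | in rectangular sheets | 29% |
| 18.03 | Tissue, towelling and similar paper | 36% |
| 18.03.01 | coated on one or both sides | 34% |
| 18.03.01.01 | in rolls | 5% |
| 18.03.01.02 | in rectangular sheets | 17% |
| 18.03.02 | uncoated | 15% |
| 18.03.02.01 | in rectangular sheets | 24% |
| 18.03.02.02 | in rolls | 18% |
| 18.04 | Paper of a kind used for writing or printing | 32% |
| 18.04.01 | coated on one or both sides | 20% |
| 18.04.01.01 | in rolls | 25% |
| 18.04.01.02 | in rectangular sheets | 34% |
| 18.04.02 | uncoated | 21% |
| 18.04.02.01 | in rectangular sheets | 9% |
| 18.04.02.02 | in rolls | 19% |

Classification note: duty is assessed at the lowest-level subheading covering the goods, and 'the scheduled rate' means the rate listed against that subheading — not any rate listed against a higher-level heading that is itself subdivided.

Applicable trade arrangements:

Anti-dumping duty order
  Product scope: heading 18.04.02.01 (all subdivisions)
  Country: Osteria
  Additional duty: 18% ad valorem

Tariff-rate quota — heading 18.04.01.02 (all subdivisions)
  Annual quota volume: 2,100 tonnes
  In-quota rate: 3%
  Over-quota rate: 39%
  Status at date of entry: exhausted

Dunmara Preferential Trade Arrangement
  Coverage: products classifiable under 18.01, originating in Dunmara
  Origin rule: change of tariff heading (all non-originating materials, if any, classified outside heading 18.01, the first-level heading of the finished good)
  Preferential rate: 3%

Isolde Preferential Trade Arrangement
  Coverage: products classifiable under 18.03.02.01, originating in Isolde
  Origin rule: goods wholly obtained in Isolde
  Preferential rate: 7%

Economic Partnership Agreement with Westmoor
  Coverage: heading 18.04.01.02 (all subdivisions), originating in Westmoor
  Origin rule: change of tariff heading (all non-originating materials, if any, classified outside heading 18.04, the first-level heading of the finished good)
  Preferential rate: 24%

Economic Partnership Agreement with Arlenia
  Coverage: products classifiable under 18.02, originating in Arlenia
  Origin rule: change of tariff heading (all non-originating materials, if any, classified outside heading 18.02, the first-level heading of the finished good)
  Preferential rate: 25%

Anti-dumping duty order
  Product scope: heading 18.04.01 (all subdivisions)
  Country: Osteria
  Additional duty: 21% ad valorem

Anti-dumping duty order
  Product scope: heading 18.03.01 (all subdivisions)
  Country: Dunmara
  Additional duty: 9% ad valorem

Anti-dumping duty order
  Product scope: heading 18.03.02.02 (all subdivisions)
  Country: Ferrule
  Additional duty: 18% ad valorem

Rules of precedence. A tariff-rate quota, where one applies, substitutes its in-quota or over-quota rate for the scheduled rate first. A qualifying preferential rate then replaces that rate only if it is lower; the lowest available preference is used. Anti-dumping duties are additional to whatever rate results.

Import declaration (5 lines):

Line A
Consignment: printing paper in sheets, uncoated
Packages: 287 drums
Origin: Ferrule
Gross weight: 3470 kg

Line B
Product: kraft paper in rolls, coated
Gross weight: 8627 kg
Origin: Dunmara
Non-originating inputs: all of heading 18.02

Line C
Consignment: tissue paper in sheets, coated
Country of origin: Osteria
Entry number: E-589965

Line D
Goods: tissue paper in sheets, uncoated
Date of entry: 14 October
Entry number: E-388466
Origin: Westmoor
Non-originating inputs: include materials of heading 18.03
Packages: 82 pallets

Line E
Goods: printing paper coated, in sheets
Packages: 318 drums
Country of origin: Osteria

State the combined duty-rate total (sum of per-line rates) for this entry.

Line A: printing paper → 18.04; uncoated → 18.04.02; in sheets → 18.04.02.01. Scheduled 9%. No special measure applies. → 9%.
Line B: kraft paper → 18.01; coated → 18.01.01; in rolls → 18.01.01.01. Scheduled 18%. Dunmara agreement on 18.01: CTH met → 3% available; preferential 3%. → 3%.
Line C: tissue paper → 18.03; coated → 18.03.01; in sheets → 18.03.01.02. Scheduled 17%. No special measure applies. → 17%.
Line D: tissue paper → 18.03; uncoated → 18.03.02; in sheets → 18.03.02.01. Scheduled 24%. Westmoor agreement on 18.04.01.02: 18.03.02.01 not covered. → 24%.
Line E: printing paper → 18.04; coated → 18.04.01; in sheets → 18.04.01.02. Scheduled 34%. quota on 18.04.01.02 exhausted → over-quota 39%; anti-dumping (Osteria, 18.04.01): +21%; total 39% + 21% = 60%. → 60%.
Sum: 9% + 3% + 17% + 24% + 60% = 113%.

113%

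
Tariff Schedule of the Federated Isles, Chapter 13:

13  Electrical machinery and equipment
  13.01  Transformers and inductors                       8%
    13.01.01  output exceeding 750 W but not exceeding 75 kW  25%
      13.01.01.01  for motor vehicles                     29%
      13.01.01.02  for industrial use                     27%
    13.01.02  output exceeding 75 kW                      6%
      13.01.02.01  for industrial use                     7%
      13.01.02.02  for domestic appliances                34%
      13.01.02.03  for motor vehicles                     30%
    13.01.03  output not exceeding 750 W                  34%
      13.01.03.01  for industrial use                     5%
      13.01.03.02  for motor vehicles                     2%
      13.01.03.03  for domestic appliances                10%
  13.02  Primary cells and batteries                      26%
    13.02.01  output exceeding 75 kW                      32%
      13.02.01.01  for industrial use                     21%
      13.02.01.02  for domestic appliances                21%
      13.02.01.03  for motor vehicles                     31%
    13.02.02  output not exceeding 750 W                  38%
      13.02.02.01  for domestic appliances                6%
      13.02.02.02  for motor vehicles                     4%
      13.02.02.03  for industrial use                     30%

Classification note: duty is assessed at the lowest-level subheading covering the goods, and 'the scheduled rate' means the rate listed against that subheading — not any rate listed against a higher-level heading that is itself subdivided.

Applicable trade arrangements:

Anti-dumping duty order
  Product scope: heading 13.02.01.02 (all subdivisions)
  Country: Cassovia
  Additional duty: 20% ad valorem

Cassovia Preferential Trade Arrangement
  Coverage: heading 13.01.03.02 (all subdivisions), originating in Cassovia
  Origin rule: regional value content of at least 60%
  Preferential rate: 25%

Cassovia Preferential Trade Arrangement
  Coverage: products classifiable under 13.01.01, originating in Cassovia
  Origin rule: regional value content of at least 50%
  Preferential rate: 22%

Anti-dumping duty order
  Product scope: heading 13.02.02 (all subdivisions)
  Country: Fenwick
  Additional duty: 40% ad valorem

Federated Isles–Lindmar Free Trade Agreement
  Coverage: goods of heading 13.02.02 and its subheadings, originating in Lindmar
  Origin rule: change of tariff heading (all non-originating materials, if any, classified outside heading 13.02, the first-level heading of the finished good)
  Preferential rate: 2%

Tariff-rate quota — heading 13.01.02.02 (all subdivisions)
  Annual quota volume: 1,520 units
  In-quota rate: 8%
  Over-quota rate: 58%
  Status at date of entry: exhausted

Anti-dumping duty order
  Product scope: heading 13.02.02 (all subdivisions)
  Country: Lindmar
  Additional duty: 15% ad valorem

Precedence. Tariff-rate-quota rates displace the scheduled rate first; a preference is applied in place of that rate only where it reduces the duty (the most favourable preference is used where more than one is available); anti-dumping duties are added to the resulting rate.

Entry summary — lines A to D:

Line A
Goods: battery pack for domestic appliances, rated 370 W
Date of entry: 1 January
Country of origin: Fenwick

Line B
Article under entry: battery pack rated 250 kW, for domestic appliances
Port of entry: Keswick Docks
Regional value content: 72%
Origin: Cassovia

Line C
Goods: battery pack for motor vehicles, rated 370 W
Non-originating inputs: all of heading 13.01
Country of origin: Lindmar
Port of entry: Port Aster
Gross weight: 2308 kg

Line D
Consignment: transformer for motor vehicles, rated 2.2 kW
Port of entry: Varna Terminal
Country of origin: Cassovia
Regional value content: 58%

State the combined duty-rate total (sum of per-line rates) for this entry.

126%

Line A: battery pack → 13.02; rated 370 W → 13.02.02; for domestic appliances → 13.02.02.01. Scheduled 6%. anti-dumping (Fenwick, 13.02.02): +40%; total 6% + 40% = 46%. → 46%.
Line B: battery pack → 13.02; rated 250 kW → 13.02.01; for domestic appliances → 13.02.01.02. Scheduled 21%. Cassovia agreement on 13.01.03.02: 13.02.01.02 not covered; Cassovia agreement on 13.01.01: 13.02.01.02 not covered; anti-dumping (Cassovia, 13.02.01.02): +20%; total 21% + 20% = 41%. → 41%.
Line C: battery pack → 13.02; rated 370 W → 13.02.02; for motor vehicles → 13.02.02.02. Scheduled 4%. Lindmar agreement on 13.02.02: CTH met → 2% available; preferential 2%; anti-dumping (Lindmar, 13.02.02): +15%; total 2% + 15% = 17%. → 17%.
Line D: transformer → 13.01; rated 2.2 kW → 13.01.01; for motor vehicles → 13.01.01.01. Scheduled 29%. Cassovia agreement on 13.01.03.02: 13.01.01.01 not covered; Cassovia agreement on 13.01.01: RVC ≥ 50% → 22% available; preferential 22%. → 22%.
Sum: 46% + 41% + 17% + 22% = 126%.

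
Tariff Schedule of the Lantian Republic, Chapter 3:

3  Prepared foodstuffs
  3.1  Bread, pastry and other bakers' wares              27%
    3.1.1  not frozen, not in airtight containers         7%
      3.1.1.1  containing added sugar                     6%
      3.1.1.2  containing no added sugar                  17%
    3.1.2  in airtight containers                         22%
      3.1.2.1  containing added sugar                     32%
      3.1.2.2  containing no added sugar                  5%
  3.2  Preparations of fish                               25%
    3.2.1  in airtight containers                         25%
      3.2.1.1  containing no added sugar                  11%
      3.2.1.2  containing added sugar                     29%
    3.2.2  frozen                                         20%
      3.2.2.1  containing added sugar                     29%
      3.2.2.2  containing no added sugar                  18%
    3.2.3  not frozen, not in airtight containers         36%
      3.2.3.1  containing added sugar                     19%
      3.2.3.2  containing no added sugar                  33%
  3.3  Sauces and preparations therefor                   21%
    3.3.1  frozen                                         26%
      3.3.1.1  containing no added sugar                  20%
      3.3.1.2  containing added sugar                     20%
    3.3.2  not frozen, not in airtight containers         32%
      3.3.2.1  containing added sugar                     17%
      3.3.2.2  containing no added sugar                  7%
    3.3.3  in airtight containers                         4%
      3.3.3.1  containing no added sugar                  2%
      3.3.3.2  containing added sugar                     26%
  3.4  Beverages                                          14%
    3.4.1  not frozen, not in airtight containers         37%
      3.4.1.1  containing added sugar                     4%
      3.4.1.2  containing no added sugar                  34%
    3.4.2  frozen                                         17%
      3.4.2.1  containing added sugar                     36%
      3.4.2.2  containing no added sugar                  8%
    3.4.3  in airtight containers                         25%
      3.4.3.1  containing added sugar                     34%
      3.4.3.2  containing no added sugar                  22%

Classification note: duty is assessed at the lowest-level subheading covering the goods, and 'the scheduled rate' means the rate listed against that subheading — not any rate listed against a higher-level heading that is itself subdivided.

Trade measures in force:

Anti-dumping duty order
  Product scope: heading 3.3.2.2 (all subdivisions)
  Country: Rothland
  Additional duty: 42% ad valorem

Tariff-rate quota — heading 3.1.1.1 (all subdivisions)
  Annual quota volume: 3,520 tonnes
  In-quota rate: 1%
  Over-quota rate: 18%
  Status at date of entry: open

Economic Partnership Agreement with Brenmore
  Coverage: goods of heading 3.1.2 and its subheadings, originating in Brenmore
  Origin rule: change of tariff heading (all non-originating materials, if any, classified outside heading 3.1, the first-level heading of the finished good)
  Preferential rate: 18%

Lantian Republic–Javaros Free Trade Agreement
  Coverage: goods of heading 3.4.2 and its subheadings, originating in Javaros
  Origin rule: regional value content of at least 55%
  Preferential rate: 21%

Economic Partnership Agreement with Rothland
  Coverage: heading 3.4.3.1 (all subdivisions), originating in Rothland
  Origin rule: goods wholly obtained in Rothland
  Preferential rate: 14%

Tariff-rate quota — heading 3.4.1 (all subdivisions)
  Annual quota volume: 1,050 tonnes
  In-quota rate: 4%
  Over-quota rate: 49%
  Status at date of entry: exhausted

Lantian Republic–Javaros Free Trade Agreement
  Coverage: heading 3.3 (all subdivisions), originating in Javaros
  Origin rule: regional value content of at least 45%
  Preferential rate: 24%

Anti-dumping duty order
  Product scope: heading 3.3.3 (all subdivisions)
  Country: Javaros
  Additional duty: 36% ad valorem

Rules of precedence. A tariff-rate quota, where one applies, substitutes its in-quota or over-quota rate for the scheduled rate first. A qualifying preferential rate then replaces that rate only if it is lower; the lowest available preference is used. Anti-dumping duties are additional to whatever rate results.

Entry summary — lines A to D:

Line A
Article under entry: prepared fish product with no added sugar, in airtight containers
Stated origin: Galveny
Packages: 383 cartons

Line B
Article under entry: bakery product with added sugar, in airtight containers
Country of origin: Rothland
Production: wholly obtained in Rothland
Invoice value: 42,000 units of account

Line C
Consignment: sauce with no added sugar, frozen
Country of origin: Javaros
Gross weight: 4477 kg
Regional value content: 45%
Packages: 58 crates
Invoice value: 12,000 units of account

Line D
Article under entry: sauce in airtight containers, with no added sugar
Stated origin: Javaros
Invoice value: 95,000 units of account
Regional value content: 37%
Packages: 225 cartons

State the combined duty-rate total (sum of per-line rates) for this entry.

Line A: prepared fish product → 3.2; in airtight containers → 3.2.1; with no added sugar → 3.2.1.1. Scheduled 11%. No special measure applies. → 11%.
Line B: bakery product → 3.1; in airtight containers → 3.1.2; with added sugar → 3.1.2.1. Scheduled 32%. Rothland agreement on 3.4.3.1: 3.1.2.1 not covered. → 32%.
Line C: sauce → 3.3; frozen → 3.3.1; with no added sugar → 3.3.1.1. Scheduled 20%. Javaros agreement on 3.4.2: 3.3.1.1 not covered; Javaros agreement on 3.3: RVC ≥ 45% → 24% available; preference 24% not lower than 20% → no reduction. → 20%.
Line D: sauce → 3.3; in airtight containers → 3.3.3; with no added sugar → 3.3.3.1. Scheduled 2%. Javaros agreement on 3.4.2: 3.3.3.1 not covered; Javaros agreement on 3.3: RVC < 45%; anti-dumping (Javaros, 3.3.3): +36%; total 2% + 36% = 38%. → 38%.
Sum: 11% + 32% + 20% + 38% = 101%.

101%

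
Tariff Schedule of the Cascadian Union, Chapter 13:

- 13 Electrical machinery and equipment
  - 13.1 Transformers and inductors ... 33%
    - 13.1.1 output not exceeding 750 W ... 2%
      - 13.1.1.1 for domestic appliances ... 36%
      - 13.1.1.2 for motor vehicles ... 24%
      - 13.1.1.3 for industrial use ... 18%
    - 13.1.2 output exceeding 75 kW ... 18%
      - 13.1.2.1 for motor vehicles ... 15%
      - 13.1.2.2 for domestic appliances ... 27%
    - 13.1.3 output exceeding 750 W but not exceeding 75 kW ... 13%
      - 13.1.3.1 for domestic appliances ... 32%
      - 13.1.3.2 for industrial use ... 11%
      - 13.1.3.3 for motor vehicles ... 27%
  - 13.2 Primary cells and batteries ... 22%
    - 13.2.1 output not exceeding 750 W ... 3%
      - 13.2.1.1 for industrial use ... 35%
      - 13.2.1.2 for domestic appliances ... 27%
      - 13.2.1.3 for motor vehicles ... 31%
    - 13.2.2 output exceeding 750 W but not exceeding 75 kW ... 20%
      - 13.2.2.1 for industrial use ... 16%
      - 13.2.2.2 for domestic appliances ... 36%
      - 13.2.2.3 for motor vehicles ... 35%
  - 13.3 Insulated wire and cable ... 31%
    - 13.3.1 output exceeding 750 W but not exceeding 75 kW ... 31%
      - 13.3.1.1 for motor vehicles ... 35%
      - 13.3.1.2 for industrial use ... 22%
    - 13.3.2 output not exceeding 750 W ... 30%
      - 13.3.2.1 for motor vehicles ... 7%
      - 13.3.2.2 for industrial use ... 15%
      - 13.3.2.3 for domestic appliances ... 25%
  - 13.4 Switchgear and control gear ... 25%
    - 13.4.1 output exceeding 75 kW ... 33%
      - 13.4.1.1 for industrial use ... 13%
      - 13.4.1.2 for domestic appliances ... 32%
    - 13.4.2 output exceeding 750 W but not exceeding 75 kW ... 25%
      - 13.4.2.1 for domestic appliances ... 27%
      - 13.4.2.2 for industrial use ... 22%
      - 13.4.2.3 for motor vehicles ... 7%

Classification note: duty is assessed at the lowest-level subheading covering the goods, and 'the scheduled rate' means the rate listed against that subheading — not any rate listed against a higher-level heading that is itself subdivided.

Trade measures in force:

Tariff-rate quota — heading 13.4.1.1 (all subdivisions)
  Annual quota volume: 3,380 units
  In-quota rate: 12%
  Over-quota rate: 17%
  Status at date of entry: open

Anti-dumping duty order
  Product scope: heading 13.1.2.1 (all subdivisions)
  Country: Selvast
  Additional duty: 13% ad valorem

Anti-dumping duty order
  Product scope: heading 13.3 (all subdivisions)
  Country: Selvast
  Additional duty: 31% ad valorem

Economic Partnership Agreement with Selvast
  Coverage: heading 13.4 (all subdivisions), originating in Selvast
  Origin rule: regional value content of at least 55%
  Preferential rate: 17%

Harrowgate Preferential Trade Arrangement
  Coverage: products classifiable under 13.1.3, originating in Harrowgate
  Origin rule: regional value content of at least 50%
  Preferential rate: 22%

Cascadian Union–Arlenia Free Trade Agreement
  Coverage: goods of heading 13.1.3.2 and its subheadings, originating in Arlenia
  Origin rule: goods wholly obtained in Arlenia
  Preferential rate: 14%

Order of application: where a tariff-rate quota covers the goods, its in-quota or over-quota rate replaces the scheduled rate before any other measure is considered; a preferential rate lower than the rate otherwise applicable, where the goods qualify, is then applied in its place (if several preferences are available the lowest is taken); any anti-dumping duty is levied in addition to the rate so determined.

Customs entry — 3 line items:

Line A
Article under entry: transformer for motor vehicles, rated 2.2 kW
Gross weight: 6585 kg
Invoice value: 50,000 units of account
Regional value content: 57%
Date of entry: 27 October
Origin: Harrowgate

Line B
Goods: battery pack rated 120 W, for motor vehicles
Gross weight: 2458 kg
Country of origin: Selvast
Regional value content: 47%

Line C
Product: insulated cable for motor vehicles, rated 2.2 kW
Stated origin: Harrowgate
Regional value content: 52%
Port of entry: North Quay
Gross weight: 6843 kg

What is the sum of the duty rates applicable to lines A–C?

88%

Line A: transformer → 13.1; rated 2.2 kW → 13.1.3; for motor vehicles → 13.1.3.3. Scheduled 27%. Harrowgate agreement on 13.1.3: RVC ≥ 50% → 22% available; preferential 22%. → 22%.
Line B: battery pack → 13.2; rated 120 W → 13.2.1; for motor vehicles → 13.2.1.3. Scheduled 31%. Selvast agreement on 13.4: 13.2.1.3 not covered. → 31%.
Line C: insulated cable → 13.3; rated 2.2 kW → 13.3.1; for motor vehicles → 13.3.1.1. Scheduled 35%. Harrowgate agreement on 13.1.3: 13.3.1.1 not covered. → 35%.
Sum: 22% + 31% + 35% = 88%.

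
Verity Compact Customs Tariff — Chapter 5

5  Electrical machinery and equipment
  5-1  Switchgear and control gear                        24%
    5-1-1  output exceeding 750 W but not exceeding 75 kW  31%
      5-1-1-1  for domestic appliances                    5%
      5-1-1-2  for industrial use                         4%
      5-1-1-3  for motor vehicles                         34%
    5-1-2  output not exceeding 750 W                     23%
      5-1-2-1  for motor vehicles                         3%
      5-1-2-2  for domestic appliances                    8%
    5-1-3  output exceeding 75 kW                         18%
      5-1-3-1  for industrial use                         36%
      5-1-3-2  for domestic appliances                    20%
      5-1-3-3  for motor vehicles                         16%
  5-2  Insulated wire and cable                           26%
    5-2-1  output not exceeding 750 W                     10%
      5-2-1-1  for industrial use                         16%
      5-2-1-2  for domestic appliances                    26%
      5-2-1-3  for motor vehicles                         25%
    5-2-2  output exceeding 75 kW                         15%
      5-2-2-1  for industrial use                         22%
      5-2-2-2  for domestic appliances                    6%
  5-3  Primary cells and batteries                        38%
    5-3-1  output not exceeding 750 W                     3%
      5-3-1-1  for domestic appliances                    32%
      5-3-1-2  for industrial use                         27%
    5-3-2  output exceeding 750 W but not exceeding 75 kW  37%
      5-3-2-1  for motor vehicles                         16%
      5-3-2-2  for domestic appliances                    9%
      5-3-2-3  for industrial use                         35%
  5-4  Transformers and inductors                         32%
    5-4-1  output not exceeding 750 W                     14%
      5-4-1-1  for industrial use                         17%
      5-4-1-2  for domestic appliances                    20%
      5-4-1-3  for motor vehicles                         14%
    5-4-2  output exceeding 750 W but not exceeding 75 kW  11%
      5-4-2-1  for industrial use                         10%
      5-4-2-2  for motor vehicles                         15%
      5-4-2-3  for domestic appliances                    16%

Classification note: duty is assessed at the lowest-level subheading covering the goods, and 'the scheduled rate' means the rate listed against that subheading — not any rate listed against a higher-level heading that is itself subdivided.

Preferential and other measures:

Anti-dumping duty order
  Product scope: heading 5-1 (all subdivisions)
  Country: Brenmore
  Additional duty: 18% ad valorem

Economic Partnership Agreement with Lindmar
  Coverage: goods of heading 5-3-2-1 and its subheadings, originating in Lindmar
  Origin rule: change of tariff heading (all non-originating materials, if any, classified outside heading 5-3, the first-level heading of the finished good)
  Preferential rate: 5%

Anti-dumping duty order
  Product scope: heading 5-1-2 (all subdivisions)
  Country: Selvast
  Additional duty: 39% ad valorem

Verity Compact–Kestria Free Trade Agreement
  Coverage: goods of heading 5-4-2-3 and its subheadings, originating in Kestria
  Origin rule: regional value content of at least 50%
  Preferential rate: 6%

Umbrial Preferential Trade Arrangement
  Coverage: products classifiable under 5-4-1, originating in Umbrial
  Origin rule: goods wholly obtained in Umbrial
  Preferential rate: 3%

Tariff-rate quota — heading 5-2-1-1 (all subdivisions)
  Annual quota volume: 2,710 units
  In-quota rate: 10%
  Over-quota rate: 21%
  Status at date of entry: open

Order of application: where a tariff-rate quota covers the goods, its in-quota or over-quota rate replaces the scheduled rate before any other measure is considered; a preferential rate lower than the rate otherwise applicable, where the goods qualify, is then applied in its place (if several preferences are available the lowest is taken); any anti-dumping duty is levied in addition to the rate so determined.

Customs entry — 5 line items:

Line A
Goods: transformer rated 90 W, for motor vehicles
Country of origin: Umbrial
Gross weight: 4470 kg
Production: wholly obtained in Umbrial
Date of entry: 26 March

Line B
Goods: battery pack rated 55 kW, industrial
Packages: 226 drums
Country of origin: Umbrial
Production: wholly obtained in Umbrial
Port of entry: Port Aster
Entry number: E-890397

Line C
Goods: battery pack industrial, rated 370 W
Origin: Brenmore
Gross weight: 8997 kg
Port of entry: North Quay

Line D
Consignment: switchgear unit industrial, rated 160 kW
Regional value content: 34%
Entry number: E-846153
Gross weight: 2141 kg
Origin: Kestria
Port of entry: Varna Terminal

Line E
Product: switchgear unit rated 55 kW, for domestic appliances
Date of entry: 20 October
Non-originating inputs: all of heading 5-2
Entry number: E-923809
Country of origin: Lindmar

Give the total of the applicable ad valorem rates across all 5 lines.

Line A: transformer → 5-4; rated 90 W → 5-4-1; for motor vehicles → 5-4-1-3. Scheduled 14%. Umbrial agreement on 5-4-1: wholly obtained → 3% available; preferential 3%. → 3%.
Line B: battery pack → 5-3; rated 55 kW → 5-3-2; industrial → 5-3-2-3. Scheduled 35%. Umbrial agreement on 5-4-1: 5-3-2-3 not covered. → 35%.
Line C: battery pack → 5-3; rated 370 W → 5-3-1; industrial → 5-3-1-2. Scheduled 27%. No special measure applies. → 27%.
Line D: switchgear unit → 5-1; rated 160 kW → 5-1-3; industrial → 5-1-3-1. Scheduled 36%. Kestria agreement on 5-4-2-3: 5-1-3-1 not covered. → 36%.
Line E: switchgear unit → 5-1; rated 55 kW → 5-1-1; for domestic appliances → 5-1-1-1. Scheduled 5%. Lindmar agreement on 5-3-2-1: 5-1-1-1 not covered. → 5%.
Sum: 3% + 35% + 27% + 36% + 5% = 106%.

106%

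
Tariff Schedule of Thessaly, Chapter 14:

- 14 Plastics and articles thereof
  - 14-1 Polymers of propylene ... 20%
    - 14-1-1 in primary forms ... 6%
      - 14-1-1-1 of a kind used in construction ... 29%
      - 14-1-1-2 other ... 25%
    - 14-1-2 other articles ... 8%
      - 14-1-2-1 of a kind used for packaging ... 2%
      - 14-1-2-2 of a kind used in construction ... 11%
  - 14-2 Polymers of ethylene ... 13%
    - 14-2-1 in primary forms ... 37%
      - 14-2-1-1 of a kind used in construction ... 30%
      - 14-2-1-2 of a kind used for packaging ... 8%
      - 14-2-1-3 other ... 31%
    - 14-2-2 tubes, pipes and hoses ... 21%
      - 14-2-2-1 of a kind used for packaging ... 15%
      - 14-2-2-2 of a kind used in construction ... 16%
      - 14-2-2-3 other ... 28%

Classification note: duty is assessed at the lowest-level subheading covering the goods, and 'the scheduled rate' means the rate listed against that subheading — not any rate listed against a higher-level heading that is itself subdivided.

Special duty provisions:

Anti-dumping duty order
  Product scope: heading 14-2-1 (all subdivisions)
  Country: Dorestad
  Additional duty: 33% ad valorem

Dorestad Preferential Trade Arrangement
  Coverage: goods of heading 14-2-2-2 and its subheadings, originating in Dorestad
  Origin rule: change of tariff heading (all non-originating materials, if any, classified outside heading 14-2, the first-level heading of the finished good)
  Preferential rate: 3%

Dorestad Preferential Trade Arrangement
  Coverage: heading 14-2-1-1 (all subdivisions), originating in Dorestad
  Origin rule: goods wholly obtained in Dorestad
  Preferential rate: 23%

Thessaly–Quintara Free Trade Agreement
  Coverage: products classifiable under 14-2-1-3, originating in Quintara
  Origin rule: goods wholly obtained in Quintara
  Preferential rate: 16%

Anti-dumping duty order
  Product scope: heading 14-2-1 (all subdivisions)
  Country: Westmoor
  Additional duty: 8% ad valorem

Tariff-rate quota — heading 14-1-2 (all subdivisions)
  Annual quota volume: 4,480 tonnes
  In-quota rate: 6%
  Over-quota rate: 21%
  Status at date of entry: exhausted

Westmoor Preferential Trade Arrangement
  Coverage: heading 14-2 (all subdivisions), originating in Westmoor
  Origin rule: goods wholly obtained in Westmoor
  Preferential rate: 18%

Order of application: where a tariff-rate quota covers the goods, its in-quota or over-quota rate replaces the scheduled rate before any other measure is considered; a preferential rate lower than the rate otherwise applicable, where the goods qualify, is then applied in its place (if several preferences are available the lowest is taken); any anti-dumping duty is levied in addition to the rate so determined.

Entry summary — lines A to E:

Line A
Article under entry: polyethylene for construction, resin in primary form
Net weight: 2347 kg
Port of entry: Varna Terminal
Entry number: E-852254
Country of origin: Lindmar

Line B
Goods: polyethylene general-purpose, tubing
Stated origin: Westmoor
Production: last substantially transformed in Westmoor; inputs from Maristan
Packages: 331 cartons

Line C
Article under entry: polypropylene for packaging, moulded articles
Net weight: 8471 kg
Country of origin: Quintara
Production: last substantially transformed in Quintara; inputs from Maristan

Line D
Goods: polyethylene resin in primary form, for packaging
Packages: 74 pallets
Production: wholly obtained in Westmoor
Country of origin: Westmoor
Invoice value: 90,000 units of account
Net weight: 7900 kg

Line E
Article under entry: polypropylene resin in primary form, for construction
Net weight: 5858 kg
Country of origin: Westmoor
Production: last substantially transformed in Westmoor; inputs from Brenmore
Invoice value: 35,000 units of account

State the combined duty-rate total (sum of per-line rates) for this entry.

124%

Line A: polyethylene → 14-2; resin in primary form → 14-2-1; for construction → 14-2-1-1. Scheduled 30%. No special measure applies. → 30%.
Line B: polyethylene → 14-2; tubing → 14-2-2; general-purpose → 14-2-2-3. Scheduled 28%. Westmoor agreement on 14-2: not wholly obtained. → 28%.
Line C: polypropylene → 14-1; moulded articles → 14-1-2; for packaging → 14-1-2-1. Scheduled 2%. quota on 14-1-2 exhausted → over-quota 21%; Quintara agreement on 14-2-1-3: 14-1-2-1 not covered. → 21%.
Line D: polyethylene → 14-2; resin in primary form → 14-2-1; for packaging → 14-2-1-2. Scheduled 8%. Westmoor agreement on 14-2: wholly obtained → 18% available; preference 18% not lower than 8% → no reduction; anti-dumping (Westmoor, 14-2-1): +8%; total 8% + 8% = 16%. → 16%.
Line E: polypropylene → 14-1; resin in primary form → 14-1-1; for construction → 14-1-1-1. Scheduled 29%. Westmoor agreement on 14-2: 14-1-1-1 not covered. → 29%.
Sum: 30% + 28% + 21% + 16% + 29% = 124%.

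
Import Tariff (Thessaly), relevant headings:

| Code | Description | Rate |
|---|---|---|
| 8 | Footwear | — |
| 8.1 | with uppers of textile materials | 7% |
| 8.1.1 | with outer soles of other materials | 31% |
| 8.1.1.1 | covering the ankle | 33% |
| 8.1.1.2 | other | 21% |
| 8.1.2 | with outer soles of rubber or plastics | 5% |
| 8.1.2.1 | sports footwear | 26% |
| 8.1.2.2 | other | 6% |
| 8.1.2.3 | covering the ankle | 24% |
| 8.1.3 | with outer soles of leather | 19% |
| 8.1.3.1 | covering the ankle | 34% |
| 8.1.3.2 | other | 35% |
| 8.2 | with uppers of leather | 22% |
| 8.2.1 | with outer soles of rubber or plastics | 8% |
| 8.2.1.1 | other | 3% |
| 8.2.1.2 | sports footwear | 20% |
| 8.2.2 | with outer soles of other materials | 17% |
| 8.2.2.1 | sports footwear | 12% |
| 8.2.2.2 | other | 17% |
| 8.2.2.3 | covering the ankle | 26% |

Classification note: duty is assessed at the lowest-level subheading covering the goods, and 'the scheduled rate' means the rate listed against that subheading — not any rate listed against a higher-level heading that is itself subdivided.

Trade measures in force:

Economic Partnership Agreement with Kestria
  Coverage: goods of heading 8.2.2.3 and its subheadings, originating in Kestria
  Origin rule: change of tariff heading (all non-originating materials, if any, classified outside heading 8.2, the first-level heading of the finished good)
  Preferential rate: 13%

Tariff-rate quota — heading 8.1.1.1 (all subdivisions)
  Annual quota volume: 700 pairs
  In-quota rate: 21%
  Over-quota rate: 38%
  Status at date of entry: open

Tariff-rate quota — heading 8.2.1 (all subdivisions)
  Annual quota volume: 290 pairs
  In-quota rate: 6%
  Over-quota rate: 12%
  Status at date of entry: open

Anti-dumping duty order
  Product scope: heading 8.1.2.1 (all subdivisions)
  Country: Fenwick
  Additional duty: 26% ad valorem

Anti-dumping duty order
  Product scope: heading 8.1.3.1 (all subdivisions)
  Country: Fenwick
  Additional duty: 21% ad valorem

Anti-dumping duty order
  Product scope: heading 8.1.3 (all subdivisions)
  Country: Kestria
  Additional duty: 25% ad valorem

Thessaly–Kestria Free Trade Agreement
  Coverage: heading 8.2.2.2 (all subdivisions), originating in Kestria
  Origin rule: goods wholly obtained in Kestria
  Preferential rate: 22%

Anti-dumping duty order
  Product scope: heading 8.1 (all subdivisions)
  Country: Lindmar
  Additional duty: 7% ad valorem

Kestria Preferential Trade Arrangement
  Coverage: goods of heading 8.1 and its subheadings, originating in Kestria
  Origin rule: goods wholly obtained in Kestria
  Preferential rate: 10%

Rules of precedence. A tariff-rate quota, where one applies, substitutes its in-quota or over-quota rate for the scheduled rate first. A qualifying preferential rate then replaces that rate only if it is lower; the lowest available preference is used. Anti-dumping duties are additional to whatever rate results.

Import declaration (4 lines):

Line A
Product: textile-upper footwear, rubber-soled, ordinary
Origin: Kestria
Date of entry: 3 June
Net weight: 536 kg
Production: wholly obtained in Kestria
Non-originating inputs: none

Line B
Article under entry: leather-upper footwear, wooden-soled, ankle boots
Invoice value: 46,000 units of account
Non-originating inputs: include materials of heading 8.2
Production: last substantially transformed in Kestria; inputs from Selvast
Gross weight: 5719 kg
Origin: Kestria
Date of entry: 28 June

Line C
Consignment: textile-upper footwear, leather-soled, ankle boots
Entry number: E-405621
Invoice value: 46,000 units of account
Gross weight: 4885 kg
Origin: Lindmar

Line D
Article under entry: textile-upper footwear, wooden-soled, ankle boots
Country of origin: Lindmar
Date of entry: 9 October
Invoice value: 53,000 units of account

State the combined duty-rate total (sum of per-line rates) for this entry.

Line A: textile-upper → 8.1; rubber-soled → 8.1.2; ordinary → 8.1.2.2. Scheduled 6%. Kestria agreement on 8.2.2.3: 8.1.2.2 not covered; Kestria agreement on 8.2.2.2: 8.1.2.2 not covered; Kestria agreement on 8.1: wholly obtained → 10% available; preference 10% not lower than 6% → no reduction. → 6%.
Line B: leather-upper → 8.2; wooden-soled → 8.2.2; ankle boots → 8.2.2.3. Scheduled 26%. Kestria agreement on 8.2.2.3: CTH not met; Kestria agreement on 8.2.2.2: 8.2.2.3 not covered; Kestria agreement on 8.1: 8.2.2.3 not covered. → 26%.
Line C: textile-upper → 8.1; leather-soled → 8.1.3; ankle boots → 8.1.3.1. Scheduled 34%. anti-dumping (Lindmar, 8.1): +7%; total 34% + 7% = 41%. → 41%.
Line D: textile-upper → 8.1; wooden-soled → 8.1.1; ankle boots → 8.1.1.1. Scheduled 33%. quota on 8.1.1.1 open → in-quota 21%; anti-dumping (Lindmar, 8.1): +7%; total 21% + 7% = 28%. → 28%.
Sum: 6% + 26% + 41% + 28% = 101%.

101%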